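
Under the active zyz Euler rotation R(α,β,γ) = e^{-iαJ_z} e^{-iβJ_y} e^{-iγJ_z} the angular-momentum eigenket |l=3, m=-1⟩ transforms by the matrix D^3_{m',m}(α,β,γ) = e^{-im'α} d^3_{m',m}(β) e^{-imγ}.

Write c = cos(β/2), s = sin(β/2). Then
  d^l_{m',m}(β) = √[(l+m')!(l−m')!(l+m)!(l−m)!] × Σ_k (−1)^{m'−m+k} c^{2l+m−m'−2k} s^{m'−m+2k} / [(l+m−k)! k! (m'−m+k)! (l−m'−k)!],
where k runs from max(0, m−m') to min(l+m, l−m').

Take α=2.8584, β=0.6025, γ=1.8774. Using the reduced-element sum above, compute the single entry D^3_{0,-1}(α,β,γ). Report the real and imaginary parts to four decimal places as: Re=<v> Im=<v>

Re=0.1773 Im=-0.5601

D^3_{0,-1}(2.8584,0.6025,1.8774) = e^{-i·0·2.8584}·d^3_{0,-1}(0.6025)·e^{-i·-1·1.8774}. Compute d first:
c=cos(0.6025/2)=0.954966, s=sin(0.6025/2)=0.296714; N=√[6·6·2·24]=41.569219
Admissible k: 0..2 (factorial args all ≥0)
  k=0: (−1)^1·41.5692/(12)·0.9550^5·0.2967^1 = -0.816336
  k=1: (−1)^2·41.5692/(4)·0.9550^3·0.2967^3 = +0.236424
  k=2: (−1)^3·41.5692/(12)·0.9550^1·0.2967^5 = -0.007608
d^3_{0,-1}(0.6025) = -0.816336 +0.236424 -0.007608 = -0.587521
D = (+1.000000+0.000000i)·(-0.587521)·(-0.301822+0.953364i) = +0.177327-0.560121i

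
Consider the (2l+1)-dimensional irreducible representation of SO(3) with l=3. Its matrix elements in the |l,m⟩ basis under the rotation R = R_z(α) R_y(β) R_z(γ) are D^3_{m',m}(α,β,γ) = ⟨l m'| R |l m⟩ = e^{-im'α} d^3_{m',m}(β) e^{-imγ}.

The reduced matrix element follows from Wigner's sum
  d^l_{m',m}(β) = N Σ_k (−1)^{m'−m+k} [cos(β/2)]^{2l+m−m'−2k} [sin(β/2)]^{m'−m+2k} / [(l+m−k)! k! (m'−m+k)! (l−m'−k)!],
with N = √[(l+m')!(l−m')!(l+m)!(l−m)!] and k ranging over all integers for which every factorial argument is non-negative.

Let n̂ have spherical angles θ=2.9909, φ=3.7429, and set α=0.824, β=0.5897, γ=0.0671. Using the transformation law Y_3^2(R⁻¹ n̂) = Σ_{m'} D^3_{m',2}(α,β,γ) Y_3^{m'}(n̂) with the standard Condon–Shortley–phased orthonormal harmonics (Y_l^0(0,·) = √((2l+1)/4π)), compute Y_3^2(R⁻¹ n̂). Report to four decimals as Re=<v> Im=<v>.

Need the full column D^3_{m',2} for m'=−3..3 at α=0.824, β=0.5897, γ=0.0671.
cos(β/2)=0.956846, sin(β/2)=0.290596
d^3_{-3,2}: single k=5 term ⇒ +0.004857;  D = -0.003371+0.003497i
d^3_{-2,2}: k∈[4..5] ⇒ +0.032645 -0.000602 = +0.032043;  D = +0.001825+0.031991i
d^3_{-1,2}: k∈[3..4] ⇒ +0.135965 -0.006270 = +0.129694;  D = +0.100043+0.082535i
d^3_{0,2}: k∈[2..3] ⇒ +0.387711 -0.035761 = +0.351951;  D = +0.348786-0.047090i
d^3_{1,2}: k∈[1..2] ⇒ +0.737055 -0.135965 = +0.601090;  D = +0.345623-0.491787i
d^3_{2,2}: k∈[0..1] ⇒ +0.767453 -0.353930 = +0.413522;  D = -0.086770-0.404316i
d^3_{3,2}: single k=0 term ⇒ -0.570920;  D = +0.491030+0.291271i
Y_3^{m'}(θ=2.9909,φ=3.7429) and Σ D·Y over m':
  (-0.0034+0.0035i)·(+0.0003+0.0014i)  (+0.0018+0.0320i)·(-0.0082+0.0212i)  (+0.1000+0.0825i)·(-0.1555+0.1067i)  (+0.3488-0.0471i)·(-0.6963+0.0000i)  (+0.3456-0.4918i)·(+0.1555+0.1067i)  (-0.0868-0.4043i)·(-0.0082-0.0212i)  (+0.4910+0.2913i)·(-0.0003+0.0014i)
Y_3^2(R⁻¹ n̂) = -0.170149-0.003468i

Re=-0.1701 Im=-0.0035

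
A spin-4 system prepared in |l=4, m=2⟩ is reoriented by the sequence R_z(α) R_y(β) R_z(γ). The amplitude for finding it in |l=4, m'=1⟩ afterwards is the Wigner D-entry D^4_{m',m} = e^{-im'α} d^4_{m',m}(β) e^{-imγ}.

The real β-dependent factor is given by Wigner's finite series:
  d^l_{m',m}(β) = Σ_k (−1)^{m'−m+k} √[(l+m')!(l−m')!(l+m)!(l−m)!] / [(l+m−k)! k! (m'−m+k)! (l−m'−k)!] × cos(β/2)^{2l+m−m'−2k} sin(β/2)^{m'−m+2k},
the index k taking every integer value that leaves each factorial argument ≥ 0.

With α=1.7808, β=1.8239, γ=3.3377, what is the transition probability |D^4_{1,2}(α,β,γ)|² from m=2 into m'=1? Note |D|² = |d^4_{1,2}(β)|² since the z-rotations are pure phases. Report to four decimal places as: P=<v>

P=0.0438

D^4_{1,2}(1.7808,1.8239,3.3377) = e^{-i·1·1.7808}·d^4_{1,2}(1.8239)·e^{-i·2·3.3377}. Compute d first:
Half-angle: c=0.612205, s=0.790699. N=√(120·6·720·2)=1018.233765
k∈{1,2,3} keeps every argument non-negative
  k=1: (−1)^0·1018.2338/(240)·0.6122^7·0.7907^1 = +0.108125
  k=2: (−1)^1·1018.2338/(48)·0.6122^5·0.7907^3 = -0.901830
  k=3: (−1)^2·1018.2338/(72)·0.6122^3·0.7907^5 = +1.002910
d^4_{1,2}(1.8239) = +0.108125 -0.901830 +1.002910 = +0.209205
|D^4_{1,2}|² = |d^4_{1,2}(β)|² = (+0.209205)² = 0.043767 (the z-rotation phases have unit modulus)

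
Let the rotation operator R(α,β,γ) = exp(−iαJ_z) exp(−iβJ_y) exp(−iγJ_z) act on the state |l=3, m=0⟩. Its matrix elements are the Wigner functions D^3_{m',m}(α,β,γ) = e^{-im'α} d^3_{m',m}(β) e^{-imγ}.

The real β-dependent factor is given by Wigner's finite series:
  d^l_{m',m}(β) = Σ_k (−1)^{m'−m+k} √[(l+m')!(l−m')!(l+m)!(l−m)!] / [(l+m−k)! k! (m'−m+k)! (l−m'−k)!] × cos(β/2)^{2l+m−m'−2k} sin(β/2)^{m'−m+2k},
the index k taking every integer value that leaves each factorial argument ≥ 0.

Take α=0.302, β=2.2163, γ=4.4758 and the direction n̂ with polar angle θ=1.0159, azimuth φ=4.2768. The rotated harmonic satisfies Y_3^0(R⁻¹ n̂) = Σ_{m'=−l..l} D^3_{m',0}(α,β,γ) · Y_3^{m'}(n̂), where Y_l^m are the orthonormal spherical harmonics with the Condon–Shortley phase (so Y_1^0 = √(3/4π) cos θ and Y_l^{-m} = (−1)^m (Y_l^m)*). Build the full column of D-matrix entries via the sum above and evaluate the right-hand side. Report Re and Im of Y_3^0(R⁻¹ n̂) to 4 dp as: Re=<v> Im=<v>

Need the full column D^3_{m',0} for m'=−3..3 at α=0.302, β=2.2163, γ=4.4758.
cos(β/2)=0.446318, sin(β/2)=0.894875
d^3_{-3,0}: single k=3 term ⇒ +0.284927;  D = +0.175771+0.224250i
d^3_{-2,0}: k∈[2..3] ⇒ +0.174045 -0.699677 = -0.525632;  D = -0.432632-0.298527i
d^3_{-1,0}: k∈[1..3] ⇒ +0.054900 -0.662111 +0.887249 = +0.280038;  D = +0.267365+0.083292i
d^3_{0,0}: k∈[0..3] ⇒ +0.007904 -0.285985 +1.149687 -0.513538 = +0.358067;  D = +0.358067+0.000000i
d^3_{1,0}: k∈[0..2] ⇒ -0.054900 +0.662111 -0.887249 = -0.280038;  D = -0.267365+0.083292i
d^3_{2,0}: k∈[0..1] ⇒ +0.174045 -0.699677 = -0.525632;  D = -0.432632+0.298527i
d^3_{3,0}: single k=0 term ⇒ -0.284927;  D = -0.175771+0.224250i
Y_3^{m'}(θ=1.0159,φ=4.2768) and Σ D·Y over m':
  (+0.1758+0.2242i)·(+0.2473-0.0669i)  (-0.4326-0.2985i)·(-0.2505-0.2976i)  (+0.2674+0.0833i)·(-0.0450+0.0966i)  (+0.3581+0.0000i)·(-0.3170+0.0000i)  (-0.2674+0.0833i)·(+0.0450+0.0966i)  (-0.4326+0.2985i)·(-0.2505+0.2976i)  (-0.1758+0.2242i)·(-0.2473-0.0669i)
Y_3^0(R⁻¹ n̂) = +0.002342+0.000000i

Re=0.0023 Im=0.0000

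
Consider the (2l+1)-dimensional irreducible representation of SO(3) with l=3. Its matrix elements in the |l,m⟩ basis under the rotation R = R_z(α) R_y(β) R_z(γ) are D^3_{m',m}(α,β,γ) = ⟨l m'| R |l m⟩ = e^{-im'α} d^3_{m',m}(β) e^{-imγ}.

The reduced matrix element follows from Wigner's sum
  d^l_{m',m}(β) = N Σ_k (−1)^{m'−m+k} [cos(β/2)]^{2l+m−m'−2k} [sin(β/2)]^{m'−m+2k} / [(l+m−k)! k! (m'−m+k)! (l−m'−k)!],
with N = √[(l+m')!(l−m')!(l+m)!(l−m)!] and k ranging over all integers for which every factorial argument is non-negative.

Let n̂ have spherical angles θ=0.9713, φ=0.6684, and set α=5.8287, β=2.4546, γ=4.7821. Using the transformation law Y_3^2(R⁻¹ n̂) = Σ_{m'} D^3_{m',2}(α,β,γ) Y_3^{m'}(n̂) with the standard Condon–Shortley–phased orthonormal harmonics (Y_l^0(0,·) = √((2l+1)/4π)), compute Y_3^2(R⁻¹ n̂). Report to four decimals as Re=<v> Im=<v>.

Need the full column D^3_{m',2} for m'=−3..3 at α=5.8287, β=2.4546, γ=4.7821.
cos(β/2)=0.336781, sin(β/2)=0.941583
d^3_{-3,2}: single k=5 term ⇒ +0.610543;  D = -0.041435+0.609136i
d^3_{-2,2}: k∈[4..5] ⇒ +0.445759 -0.696869 = -0.251111;  D = +0.125295-0.217618i
d^3_{-1,2}: k∈[3..4] ⇒ +0.201674 -0.788208 = -0.586534;  D = +0.486096-0.328227i
d^3_{0,2}: k∈[2..3] ⇒ +0.062470 -0.488304 = -0.425835;  D = +0.421703-0.059179i
d^3_{1,2}: k∈[1..2] ⇒ +0.012900 -0.201674 = -0.188773;  D = +0.179481+0.058496i
d^3_{2,2}: k∈[0..1] ⇒ +0.001459 -0.057027 = -0.055568;  D = +0.039910+0.038665i
d^3_{3,2}: single k=0 term ⇒ -0.009992;  D = +0.003396+0.009398i
Y_3^{m'}(θ=0.9713,φ=0.6684) and Σ D·Y over m':
  (-0.0414+0.6091i)·(-0.0988-0.2130i)  (+0.1253-0.2176i)·(+0.0911-0.3823i)  (+0.4861-0.3282i)·(+0.1239-0.0979i)  (+0.4217-0.0592i)·(-0.2965+0.0000i)  (+0.1795+0.0585i)·(-0.1239-0.0979i)  (+0.0399+0.0387i)·(+0.0911+0.3823i)  (+0.0034+0.0094i)·(+0.0988-0.2130i)
Y_3^2(R⁻¹ n̂) = -0.060195-0.195625i

Re=-0.0602 Im=-0.1956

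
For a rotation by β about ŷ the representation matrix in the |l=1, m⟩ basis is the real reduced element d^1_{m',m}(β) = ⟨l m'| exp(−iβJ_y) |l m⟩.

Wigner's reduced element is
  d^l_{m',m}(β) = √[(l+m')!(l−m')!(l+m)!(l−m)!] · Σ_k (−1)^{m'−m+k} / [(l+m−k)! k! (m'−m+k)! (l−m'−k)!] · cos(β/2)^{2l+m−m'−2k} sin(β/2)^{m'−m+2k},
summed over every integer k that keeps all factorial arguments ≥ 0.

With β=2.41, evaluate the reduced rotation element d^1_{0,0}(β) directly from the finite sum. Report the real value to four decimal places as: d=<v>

d^1_{0,0}(β=2.41) via Wigner's sum:
With c≡cos(β/2)=0.357693 and s≡sin(β/2)=0.933839, N=[1·1·1·1]^{1/2}=1.000000
Admissible k: 0..1 (factorial args all ≥0)
  k=0: (−1)^0·1.0000/(1)·0.3577^2·0.9338^0 = +0.127944
  k=1: (−1)^1·1.0000/(1)·0.3577^0·0.9338^2 = -0.872056
d^1_{0,0}(2.41) = +0.127944 -0.872056 = -0.744111

d=-0.7441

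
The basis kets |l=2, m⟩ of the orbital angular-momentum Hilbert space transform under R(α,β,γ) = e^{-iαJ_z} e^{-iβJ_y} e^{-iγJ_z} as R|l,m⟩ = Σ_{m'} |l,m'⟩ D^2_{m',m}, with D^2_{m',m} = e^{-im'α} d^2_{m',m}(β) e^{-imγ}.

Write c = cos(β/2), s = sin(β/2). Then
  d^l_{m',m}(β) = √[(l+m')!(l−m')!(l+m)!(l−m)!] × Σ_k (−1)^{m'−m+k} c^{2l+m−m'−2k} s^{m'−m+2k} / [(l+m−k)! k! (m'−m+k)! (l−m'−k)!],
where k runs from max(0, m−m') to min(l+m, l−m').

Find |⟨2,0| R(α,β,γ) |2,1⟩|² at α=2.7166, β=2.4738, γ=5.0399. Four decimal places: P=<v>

P=0.3546

First d^2_{0,1}(β=2.4738), then the phase factors e^{-i(0)α} and e^{-i(1)γ}:
With c≡cos(β/2)=0.327727 and s≡sin(β/2)=0.944773, N=[2·2·6·1]^{1/2}=4.898979
k∈{1,2} keeps every argument non-negative
  k=1: (−1)^0·4.8990/(2)·0.3277^3·0.9448^1 = +0.081459
  k=2: (−1)^1·4.8990/(2)·0.3277^1·0.9448^3 = -0.676970
d^2_{0,1}(2.4738) = +0.081459 -0.676970 = -0.595511
|D^2_{0,1}|² = |d^2_{0,1}(β)|² = (-0.595511)² = 0.354633 (the z-rotation phases have unit modulus)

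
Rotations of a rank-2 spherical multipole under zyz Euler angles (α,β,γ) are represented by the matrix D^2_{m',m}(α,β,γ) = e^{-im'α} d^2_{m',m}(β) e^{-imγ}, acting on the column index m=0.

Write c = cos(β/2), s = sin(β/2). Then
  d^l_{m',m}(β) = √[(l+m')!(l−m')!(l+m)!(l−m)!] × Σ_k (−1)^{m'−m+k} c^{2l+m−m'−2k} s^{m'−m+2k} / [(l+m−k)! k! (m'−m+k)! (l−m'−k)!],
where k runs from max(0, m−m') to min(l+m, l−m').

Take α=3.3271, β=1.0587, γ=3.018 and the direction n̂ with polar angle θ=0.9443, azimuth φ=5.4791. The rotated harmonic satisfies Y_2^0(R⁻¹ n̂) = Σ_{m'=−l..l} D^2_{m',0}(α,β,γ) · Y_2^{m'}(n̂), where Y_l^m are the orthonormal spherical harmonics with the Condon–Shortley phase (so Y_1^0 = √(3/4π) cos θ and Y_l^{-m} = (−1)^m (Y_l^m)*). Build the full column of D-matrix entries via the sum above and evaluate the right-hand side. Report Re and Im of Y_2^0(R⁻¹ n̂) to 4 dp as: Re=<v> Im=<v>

Need the full column D^2_{m',0} for m'=−2..2 at α=3.3271, β=1.0587, γ=3.018.
cos(β/2)=0.863135, sin(β/2)=0.504972
d^2_{-2,0}: single k=2 term ⇒ +0.465338;  D = +0.433677+0.168714i
d^2_{-1,0}: k∈[1..2] ⇒ +0.795390 -0.272244 = +0.523147;  D = -0.514171-0.096492i
d^2_{0,0}: k∈[0..2] ⇒ +0.555029 -0.759894 +0.065024 = -0.139842;  D = -0.139842+0.000000i
d^2_{1,0}: k∈[0..1] ⇒ -0.795390 +0.272244 = -0.523147;  D = +0.514171-0.096492i
d^2_{2,0}: single k=0 term ⇒ +0.465338;  D = +0.433677-0.168714i
Y_2^{m'}(θ=0.9443,φ=5.4791) and Σ D·Y over m':
  (+0.4337+0.1687i)·(-0.0095+0.2533i)  (-0.5142-0.0965i)·(+0.2546+0.2643i)  (-0.1398+0.0000i)·(+0.0099+0.0000i)  (+0.5142-0.0965i)·(-0.2546+0.2643i)  (+0.4337-0.1687i)·(-0.0095-0.2533i)
Y_2^0(R⁻¹ n̂) = -0.305852+0.000000i

Re=-0.3059 Im=0.0000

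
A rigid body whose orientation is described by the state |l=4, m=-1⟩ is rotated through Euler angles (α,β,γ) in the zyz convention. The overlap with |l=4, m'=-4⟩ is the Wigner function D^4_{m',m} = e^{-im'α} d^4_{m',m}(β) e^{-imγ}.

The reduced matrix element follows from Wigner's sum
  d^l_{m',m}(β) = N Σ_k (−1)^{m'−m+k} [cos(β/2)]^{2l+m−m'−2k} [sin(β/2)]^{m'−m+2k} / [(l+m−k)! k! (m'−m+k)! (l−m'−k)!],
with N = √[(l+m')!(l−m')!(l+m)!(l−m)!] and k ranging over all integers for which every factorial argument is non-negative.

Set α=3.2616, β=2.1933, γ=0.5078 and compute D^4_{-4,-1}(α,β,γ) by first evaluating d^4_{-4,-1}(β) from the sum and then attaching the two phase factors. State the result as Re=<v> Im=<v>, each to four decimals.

Re=0.0576 Im=0.0873

D^4_{-4,-1}(3.2616,2.1933,0.5078) = e^{-i·-4·3.2616}·d^4_{-4,-1}(2.1933)·e^{-i·-1·0.5078}. Compute d first:
Half-angle: c=0.456579, s=0.889683. N=√(1·40320·6·120)=5387.986637
k: max(0,(-1)−(-4))=3 … min(4+(-1),4−(-4))=3
  k=3: (−1)^0·5387.9866/(720)·0.4566^5·0.8897^3 = +0.104563
d^4_{-4,-1}(2.1933) = +0.104563
Phases: e^{-i·(-4)·3.2616}=+0.886981+0.461805i, e^{-i·(-1)·0.5078}=+0.873816+0.486256i ⇒ D=+0.057563+0.087293i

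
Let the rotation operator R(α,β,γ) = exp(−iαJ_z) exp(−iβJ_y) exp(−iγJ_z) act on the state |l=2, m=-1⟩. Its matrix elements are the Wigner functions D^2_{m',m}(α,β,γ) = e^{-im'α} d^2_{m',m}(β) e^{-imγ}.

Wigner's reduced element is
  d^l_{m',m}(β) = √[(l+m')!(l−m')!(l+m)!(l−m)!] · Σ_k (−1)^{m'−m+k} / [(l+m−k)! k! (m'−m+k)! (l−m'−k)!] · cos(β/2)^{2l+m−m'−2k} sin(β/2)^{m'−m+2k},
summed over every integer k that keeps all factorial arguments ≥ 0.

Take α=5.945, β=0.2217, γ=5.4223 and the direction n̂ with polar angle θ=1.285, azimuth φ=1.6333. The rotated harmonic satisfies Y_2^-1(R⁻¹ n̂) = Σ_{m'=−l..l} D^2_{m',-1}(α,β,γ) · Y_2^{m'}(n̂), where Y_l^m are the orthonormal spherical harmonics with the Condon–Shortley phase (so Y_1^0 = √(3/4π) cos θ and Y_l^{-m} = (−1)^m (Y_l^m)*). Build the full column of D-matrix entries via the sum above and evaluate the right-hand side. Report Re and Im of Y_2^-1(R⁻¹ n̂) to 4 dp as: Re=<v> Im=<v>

Re=-0.1412 Im=-0.0375

Need the full column D^2_{m',-1} for m'=−2..2 at α=5.945, β=0.2217, γ=5.4223.
cos(β/2)=0.993862, sin(β/2)=0.110623
d^2_{-2,-1}: single k=1 term ⇒ +0.217197;  D = +0.007284-0.217075i
d^2_{-1,-1}: k∈[0..1] ⇒ +0.975675 -0.036263 = +0.939412;  D = +0.341217-0.875252i
d^2_{0,-1}: k∈[0..1] ⇒ -0.266011 +0.003296 = -0.262716;  D = -0.171229+0.199249i
d^2_{1,-1}: k∈[0..1] ⇒ +0.036263 -0.000150 = +0.036113;  D = +0.031291-0.018029i
d^2_{2,-1}: single k=0 term ⇒ -0.002691;  D = -0.002645+0.000494i
Y_2^{m'}(θ=1.285,φ=1.6333) and Σ D·Y over m':
  (+0.0073-0.2171i)·(-0.3528+0.0443i)  (+0.3412-0.8753i)·(-0.0131-0.2086i)  (-0.1712+0.1992i)·(-0.2402+0.0000i)  (+0.0313-0.0180i)·(+0.0131-0.2086i)  (-0.0026+0.0005i)·(-0.3528-0.0443i)
Y_2^-1(R⁻¹ n̂) = -0.141207-0.037507i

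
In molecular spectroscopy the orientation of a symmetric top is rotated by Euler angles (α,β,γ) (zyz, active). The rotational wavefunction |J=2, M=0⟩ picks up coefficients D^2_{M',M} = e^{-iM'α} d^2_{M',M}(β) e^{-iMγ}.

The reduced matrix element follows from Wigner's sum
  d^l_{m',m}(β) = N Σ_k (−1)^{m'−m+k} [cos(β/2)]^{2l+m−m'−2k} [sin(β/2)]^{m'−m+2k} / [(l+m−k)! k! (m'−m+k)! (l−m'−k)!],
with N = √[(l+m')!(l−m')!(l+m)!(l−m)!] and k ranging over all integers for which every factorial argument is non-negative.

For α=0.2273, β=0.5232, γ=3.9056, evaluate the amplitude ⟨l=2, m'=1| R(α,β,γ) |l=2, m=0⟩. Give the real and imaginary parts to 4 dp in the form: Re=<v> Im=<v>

Re=-0.5165 Im=0.1195

Split into d^2_{1,0}(β=0.5232) × two z-phases.
Half-angle: c=0.965977, s=0.258626. N=√(6·1·2·2)=4.898979
Admissible k: 0..1 (factorial args all ≥0)
  k=0: (−1)^1·4.8990/(2)·0.9660^3·0.2586^1 = -0.571018
  k=1: (−1)^2·4.8990/(2)·0.9660^1·0.2586^3 = +0.040932
d^2_{1,0}(0.5232) = -0.571018 +0.040932 = -0.530086
D = (+0.974278-0.225348i)·(-0.530086)·(+1.000000+0.000000i) = -0.516451+0.119454i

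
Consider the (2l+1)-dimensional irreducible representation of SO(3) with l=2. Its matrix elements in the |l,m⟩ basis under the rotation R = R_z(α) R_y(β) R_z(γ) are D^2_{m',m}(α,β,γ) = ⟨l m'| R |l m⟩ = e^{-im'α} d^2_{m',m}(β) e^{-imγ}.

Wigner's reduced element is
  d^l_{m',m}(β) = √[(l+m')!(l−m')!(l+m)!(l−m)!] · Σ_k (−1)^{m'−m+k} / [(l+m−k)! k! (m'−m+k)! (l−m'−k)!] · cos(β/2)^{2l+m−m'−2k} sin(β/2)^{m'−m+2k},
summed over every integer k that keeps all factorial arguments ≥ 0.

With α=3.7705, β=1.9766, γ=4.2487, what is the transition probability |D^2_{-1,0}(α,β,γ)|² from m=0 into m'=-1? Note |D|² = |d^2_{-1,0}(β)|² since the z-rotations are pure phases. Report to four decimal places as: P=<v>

P=0.1973

First d^2_{-1,0}(β=1.9766), then the phase factors e^{-i(-1)α} and e^{-i(0)γ}:
With c≡cos(β/2)=0.550110 and s≡sin(β/2)=0.835092, N=[1·6·2·2]^{1/2}=4.898979
Admissible k: 1..2 (factorial args all ≥0)
  k=1: (−1)^0·4.8990/(2)·0.5501^3·0.8351^1 = +0.340533
  k=2: (−1)^1·4.8990/(2)·0.5501^1·0.8351^3 = -0.784745
d^2_{-1,0}(1.9766) = +0.340533 -0.784745 = -0.444212
|D^2_{-1,0}|² = |d^2_{-1,0}(β)|² = (-0.444212)² = 0.197324 (the z-rotation phases have unit modulus)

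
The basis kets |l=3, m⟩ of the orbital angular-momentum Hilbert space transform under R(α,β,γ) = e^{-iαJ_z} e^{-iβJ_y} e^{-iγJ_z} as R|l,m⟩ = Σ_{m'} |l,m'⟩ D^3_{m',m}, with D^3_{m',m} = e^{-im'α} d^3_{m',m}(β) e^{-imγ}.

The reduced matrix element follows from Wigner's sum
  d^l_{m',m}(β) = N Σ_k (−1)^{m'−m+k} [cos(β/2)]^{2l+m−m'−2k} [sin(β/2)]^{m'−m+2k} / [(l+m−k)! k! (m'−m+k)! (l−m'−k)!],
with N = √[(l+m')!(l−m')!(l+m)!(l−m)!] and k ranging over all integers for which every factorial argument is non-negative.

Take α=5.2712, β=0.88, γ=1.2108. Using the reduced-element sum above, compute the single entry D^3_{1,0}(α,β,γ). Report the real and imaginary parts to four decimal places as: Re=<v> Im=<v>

Re=-0.1822 Im=-0.2914

D^3_{1,0}(5.2712,0.88,1.2108) = e^{-i·1·5.2712}·d^3_{1,0}(0.88)·e^{-i·0·1.2108}. Compute d first:
Half-angle: c=0.904752, s=0.425939. N=√(24·2·6·6)=41.569219
k: max(0,(0)−(1))=0 … min(3+(0),3−(1))=2
  k=0: (−1)^1·41.5692/(12)·0.9048^5·0.4259^1 = -0.894511
  k=1: (−1)^2·41.5692/(4)·0.9048^3·0.4259^3 = +0.594763
  k=2: (−1)^3·41.5692/(12)·0.9048^1·0.4259^5 = -0.043940
d^3_{1,0}(0.88) = -0.894511 +0.594763 -0.043940 = -0.343688
D = (+0.530178+0.847886i)·(-0.343688)·(+1.000000+0.000000i) = -0.182216-0.291408i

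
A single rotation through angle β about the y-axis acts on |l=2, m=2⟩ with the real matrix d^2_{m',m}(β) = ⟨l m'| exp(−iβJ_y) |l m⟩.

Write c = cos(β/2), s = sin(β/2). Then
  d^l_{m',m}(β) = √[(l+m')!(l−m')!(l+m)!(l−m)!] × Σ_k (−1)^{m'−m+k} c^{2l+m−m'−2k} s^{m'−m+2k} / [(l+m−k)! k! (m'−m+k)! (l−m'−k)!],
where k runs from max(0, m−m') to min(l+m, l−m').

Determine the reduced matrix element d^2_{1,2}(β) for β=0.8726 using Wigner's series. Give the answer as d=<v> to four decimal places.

d=0.6292

d^2_{1,2}(β=0.8726) via Wigner's sum:
c=cos(0.8726/2)=0.906321, s=sin(0.8726/2)=0.422589; N=√[6·1·24·1]=12.000000
k: max(0,(2)−(1))=1 … min(2+(2),2−(1))=1
  k=1: (−1)^0·12.0000/(6)·0.9063^3·0.4226^1 = +0.629209
d^2_{1,2}(0.8726) = +0.629209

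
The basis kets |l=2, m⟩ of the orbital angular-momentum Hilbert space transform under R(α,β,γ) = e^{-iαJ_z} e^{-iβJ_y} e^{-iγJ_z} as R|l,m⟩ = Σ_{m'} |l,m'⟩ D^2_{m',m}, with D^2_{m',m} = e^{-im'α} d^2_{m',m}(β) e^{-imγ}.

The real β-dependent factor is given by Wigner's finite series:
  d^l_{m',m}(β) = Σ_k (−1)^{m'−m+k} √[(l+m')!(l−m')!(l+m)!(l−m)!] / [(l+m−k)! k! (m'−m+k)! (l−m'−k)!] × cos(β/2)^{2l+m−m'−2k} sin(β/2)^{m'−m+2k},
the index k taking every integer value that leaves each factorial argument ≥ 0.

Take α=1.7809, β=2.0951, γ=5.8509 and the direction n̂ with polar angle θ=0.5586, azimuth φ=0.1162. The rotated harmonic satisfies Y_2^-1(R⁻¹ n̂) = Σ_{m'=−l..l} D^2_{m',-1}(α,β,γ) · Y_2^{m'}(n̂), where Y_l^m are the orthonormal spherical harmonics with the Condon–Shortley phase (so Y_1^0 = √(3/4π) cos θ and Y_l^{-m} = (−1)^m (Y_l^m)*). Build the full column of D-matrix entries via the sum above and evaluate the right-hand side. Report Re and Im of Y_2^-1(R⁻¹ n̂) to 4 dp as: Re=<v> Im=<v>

Re=0.1528 Im=-0.2804

Need the full column D^2_{m',-1} for m'=−2..2 at α=1.7809, β=2.0951, γ=5.8509.
cos(β/2)=0.499695, sin(β/2)=0.866202
d^2_{-2,-1}: single k=1 term ⇒ +0.216154;  D = -0.216138+0.002611i
d^2_{-1,-1}: k∈[0..1] ⇒ +0.062348 -0.562042 = -0.499694;  D = -0.110112-0.487411i
d^2_{0,-1}: k∈[0..1] ⇒ -0.264734 +0.795495 = +0.530761;  D = +0.481937-0.222361i
d^2_{1,-1}: k∈[0..1] ⇒ +0.562042 -0.562958 = -0.000916;  D = +0.000549+0.000733i
d^2_{2,-1}: single k=0 term ⇒ -0.649519;  D = +0.427454-0.489038i
Y_2^{m'}(θ=0.5586,φ=0.1162) and Σ D·Y over m':
  (-0.2161+0.0026i)·(+0.1056-0.0250i)  (-0.1101-0.4874i)·(+0.3449-0.0403i)  (+0.4819-0.2224i)·(+0.3650+0.0000i)  (+0.0005+0.0007i)·(-0.3449-0.0403i)  (+0.4275-0.4890i)·(+0.1056+0.0250i)
Y_2^-1(R⁻¹ n̂) = +0.152752-0.280376i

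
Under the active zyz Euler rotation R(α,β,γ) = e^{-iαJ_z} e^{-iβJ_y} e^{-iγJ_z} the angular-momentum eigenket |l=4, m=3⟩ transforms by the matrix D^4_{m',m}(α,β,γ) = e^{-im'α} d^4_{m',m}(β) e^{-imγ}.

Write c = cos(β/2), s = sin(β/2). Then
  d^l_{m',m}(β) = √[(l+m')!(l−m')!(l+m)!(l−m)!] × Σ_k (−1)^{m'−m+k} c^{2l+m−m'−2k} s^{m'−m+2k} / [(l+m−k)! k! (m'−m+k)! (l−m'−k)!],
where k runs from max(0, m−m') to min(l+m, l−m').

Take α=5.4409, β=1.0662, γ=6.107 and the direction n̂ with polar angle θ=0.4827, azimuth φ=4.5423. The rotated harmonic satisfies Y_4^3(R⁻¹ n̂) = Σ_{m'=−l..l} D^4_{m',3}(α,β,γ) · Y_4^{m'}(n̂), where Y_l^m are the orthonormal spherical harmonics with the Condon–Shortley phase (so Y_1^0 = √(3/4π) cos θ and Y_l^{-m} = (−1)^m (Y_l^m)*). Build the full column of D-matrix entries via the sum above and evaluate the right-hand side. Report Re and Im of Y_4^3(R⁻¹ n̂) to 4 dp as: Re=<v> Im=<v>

Need the full column D^4_{m',3} for m'=−4..4 at α=5.4409, β=1.0662, γ=6.107.
cos(β/2)=0.861236, sin(β/2)=0.508206
d^4_{-4,3}: single k=7 term ⇒ +0.021328;  D = -0.020369-0.006323i
d^4_{-3,3}: k∈[6..7] ⇒ +0.089450 -0.004450 = +0.085000;  D = -0.035241-0.077350i
d^4_{-2,3}: k∈[5..6] ⇒ +0.243080 -0.028214 = +0.214866;  D = +0.086589-0.196646i
d^4_{-1,3}: k∈[4..5] ⇒ +0.485473 -0.101426 = +0.384047;  D = +0.365301-0.118520i
d^4_{0,3}: k∈[3..4] ⇒ +0.735856 -0.256229 = +0.479627;  D = +0.414175+0.241870i
d^4_{1,3}: k∈[2..3] ⇒ +0.836530 -0.485473 = +0.351057;  D = +0.069729+0.344062i
d^4_{2,3}: k∈[1..2] ⇒ +0.668279 -0.698094 = -0.029815;  D = +0.017861-0.023873i
d^4_{3,3}: k∈[0..1] ⇒ +0.302675 -0.737750 = -0.435075;  D = +0.433461-0.037449i
d^4_{4,3}: single k=0 term ⇒ -0.505172;  D = +0.367519+0.346594i
Y_4^{m'}(θ=0.4827,φ=4.5423) and Σ D·Y over m':
  (-0.0204-0.0063i)·(+0.0160+0.0129i)  (-0.0352-0.0774i)·(+0.0542-0.0968i)  (+0.0866-0.1966i)·(-0.3052-0.1080i)  (+0.3653-0.1185i)·(-0.0820+0.4777i)  (+0.4142+0.2419i)·(+0.1065+0.0000i)  (+0.0697+0.3441i)·(+0.0820+0.4777i)  (+0.0179-0.0239i)·(-0.3052+0.1080i)  (+0.4335-0.0374i)·(-0.0542-0.0968i)  (+0.3675+0.3466i)·(+0.0160-0.0129i)
Y_4^3(R⁻¹ n̂) = -0.164810+0.291114i

Re=-0.1648 Im=0.2911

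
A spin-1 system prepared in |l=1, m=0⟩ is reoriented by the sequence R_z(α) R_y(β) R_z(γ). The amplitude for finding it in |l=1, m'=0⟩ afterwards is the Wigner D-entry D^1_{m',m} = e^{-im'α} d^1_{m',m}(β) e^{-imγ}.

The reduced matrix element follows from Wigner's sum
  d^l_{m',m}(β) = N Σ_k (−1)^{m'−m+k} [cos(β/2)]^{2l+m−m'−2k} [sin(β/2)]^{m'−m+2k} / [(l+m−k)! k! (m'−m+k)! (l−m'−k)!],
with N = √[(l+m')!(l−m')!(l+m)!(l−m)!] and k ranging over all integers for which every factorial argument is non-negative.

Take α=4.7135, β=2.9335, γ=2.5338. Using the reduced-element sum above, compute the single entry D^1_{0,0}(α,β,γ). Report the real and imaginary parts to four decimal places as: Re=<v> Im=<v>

Split into d^1_{0,0}(β=2.9335) × two z-phases.
c=cos(2.9335/2)=0.103859, s=sin(2.9335/2)=0.994592; N=√[1·1·1·1]=1.000000
The bounds max(0,m−m')=0 and min(l+m,l−m')=1 give 2 terms
  k=0: (−1)^0·1.0000/(1)·0.1039^2·0.9946^0 = +0.010787
  k=1: (−1)^1·1.0000/(1)·0.1039^0·0.9946^2 = -0.989213
d^1_{0,0}(2.9335) = +0.010787 -0.989213 = -0.978427
D = (+1.000000+0.000000i)·(-0.978427)·(+1.000000+0.000000i) = -0.978427+0.000000i

Re=-0.9784 Im=0.0000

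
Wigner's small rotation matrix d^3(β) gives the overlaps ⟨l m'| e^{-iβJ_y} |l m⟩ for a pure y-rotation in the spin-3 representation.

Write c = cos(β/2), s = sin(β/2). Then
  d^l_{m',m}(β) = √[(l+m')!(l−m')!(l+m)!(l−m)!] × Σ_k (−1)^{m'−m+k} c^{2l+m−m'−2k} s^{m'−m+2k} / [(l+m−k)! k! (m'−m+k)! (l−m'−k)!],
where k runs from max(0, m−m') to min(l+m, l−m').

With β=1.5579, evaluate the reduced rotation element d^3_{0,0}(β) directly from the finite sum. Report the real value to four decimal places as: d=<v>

d^3_{0,0}(β=1.5579) via Wigner's sum:
Half-angle: c=0.711652, s=0.702533. N=√(6·6·6·6)=36.000000
k: max(0,(0)−(0))=0 … min(3+(0),3−(0))=3
  k=0: (−1)^0·36.0000/(36)·0.7117^6·0.7025^0 = +0.129899
  k=1: (−1)^1·36.0000/(4)·0.7117^4·0.7025^2 = -1.139318
  k=2: (−1)^2·36.0000/(4)·0.7117^2·0.7025^4 = +1.110307
  k=3: (−1)^3·36.0000/(36)·0.7117^0·0.7025^6 = -0.120226
d^3_{0,0}(1.5579) = +0.129899 -1.139318 +1.110307 -0.120226 = -0.019339

d=-0.0193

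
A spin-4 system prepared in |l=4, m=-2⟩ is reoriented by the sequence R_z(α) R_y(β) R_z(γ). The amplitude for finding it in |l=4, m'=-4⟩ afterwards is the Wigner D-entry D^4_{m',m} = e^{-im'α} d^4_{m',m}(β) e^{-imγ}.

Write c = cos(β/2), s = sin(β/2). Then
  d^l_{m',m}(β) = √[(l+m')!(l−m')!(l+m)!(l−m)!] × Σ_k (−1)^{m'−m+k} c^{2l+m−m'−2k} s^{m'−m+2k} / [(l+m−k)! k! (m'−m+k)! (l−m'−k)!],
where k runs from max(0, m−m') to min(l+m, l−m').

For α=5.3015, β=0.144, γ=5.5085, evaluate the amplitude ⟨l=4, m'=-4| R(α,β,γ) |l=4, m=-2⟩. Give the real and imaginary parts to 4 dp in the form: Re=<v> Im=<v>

Split into d^4_{-4,-2}(β=0.144) × two z-phases.
c=cos(0.144/2)=0.997409, s=sin(0.144/2)=0.071938; N=√[1·40320·2·720]=7619.763776
k∈{2} keeps every argument non-negative
  k=2: (−1)^0·7619.7638/(1440)·0.9974^6·0.0719^2 = +0.026961
d^4_{-4,-2}(0.144) = +0.026961
D = (-0.707283+0.706930i)·(+0.026961)·(+0.021424-0.999770i) = +0.018647+0.019473i

Re=0.0186 Im=0.0195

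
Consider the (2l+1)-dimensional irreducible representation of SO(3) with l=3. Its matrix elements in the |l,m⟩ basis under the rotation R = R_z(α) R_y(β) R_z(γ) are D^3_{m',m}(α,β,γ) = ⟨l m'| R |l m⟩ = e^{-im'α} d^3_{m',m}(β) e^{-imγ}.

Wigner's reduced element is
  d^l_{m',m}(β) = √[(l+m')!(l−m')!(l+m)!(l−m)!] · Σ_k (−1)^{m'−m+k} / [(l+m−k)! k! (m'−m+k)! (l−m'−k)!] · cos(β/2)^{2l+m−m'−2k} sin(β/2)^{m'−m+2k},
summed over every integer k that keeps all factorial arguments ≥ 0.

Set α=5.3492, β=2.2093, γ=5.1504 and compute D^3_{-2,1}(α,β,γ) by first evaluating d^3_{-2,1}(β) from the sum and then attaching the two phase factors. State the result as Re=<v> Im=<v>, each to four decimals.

Re=-0.2961 Im=0.2677

Split into d^3_{-2,1}(β=2.2093) × two z-phases.
With c≡cos(β/2)=0.449447 and s≡sin(β/2)=0.893307, N=[1·120·24·2]^{1/2}=75.894664
k∈{3,4} keeps every argument non-negative
  k=3: (−1)^0·75.8947/(12)·0.4494^3·0.8933^3 = +0.409325
  k=4: (−1)^1·75.8947/(24)·0.4494^1·0.8933^5 = -0.808504
d^3_{-2,1}(2.2093) = +0.409325 -0.808504 = -0.399179
Attach z-rotation phases: D = e^{-i(-2)(5.3492)}·(-0.399179)·e^{-i(1)(5.1504)} = -0.296074+0.267739i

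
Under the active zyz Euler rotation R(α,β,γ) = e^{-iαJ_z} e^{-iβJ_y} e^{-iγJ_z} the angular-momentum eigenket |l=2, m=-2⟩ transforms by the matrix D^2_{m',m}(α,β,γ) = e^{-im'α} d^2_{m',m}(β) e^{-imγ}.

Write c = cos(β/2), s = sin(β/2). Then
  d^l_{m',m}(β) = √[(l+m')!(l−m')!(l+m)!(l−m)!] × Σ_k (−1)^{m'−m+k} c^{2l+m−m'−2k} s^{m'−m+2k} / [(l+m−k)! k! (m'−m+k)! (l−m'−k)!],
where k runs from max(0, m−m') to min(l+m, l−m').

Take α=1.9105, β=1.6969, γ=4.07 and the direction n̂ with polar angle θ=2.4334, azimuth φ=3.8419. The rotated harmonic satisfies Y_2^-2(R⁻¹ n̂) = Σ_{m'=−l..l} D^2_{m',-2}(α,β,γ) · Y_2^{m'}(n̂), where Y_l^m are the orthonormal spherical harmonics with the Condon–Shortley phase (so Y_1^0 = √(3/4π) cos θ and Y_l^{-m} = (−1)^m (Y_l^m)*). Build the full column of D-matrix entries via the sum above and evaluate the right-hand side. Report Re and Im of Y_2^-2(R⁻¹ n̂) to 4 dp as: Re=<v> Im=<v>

Re=0.3266 Im=0.1934

Need the full column D^2_{m',-2} for m'=−2..2 at α=1.9105, β=1.6969, γ=4.07.
cos(β/2)=0.661147, sin(β/2)=0.750257
d^2_{-2,-2}: single k=0 term ⇒ +0.191070;  D = +0.157115-0.108731i
d^2_{-1,-2}: single k=0 term ⇒ -0.433644;  D = +0.351486+0.253978i
d^2_{0,-2}: single k=0 term ⇒ +0.602686;  D = -0.170039+0.578202i
d^2_{1,-2}: single k=0 term ⇒ -0.558415;  D = -0.557611+0.029964i
d^2_{2,-2}: single k=0 term ⇒ +0.316839;  D = -0.121451-0.292638i
Y_2^{m'}(θ=2.4334,φ=3.8419) and Σ D·Y over m':
  (+0.1571-0.1087i)·(+0.0277-0.1611i)  (+0.3515+0.2540i)·(+0.2918-0.2460i)  (-0.1700+0.5782i)·(+0.2305+0.0000i)  (-0.5576+0.0300i)·(-0.2918-0.2460i)  (-0.1215-0.2926i)·(+0.0277+0.1611i)
Y_2^-2(R⁻¹ n̂) = +0.326584+0.193350i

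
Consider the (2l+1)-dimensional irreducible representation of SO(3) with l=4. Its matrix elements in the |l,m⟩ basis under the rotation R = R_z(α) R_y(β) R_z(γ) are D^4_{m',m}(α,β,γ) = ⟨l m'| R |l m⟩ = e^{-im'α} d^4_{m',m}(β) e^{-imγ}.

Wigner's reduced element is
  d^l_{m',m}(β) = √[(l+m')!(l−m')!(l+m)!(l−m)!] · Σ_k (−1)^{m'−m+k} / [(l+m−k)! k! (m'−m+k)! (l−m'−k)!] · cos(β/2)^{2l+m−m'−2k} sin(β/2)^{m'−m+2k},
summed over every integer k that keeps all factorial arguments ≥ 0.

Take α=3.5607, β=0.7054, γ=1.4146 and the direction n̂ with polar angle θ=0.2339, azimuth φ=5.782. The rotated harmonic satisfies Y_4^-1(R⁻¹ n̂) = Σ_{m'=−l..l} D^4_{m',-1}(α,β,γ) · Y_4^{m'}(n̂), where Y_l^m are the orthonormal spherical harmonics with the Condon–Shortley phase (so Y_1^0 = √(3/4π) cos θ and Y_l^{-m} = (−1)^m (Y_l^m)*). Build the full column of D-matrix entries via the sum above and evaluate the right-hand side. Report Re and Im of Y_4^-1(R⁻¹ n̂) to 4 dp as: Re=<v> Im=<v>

Re=-0.0010 Im=0.0107

Need the full column D^4_{m',-1} for m'=−4..4 at α=3.5607, β=0.7054, γ=1.4146.
cos(β/2)=0.938443, sin(β/2)=0.345433
d^4_{-4,-1}: single k=3 term ⇒ +0.224505;  D = -0.224218+0.011347i
d^4_{-3,-1}: k∈[2..3] ⇒ +0.646914 -0.146085 = +0.500828;  D = +0.446597-0.226671i
d^4_{-2,-1}: k∈[1..3] ⇒ +0.939413 -0.636411 +0.057485 = +0.360488;  D = -0.227237+0.279847i
d^4_{-1,-1}: k∈[0..3] ⇒ +0.601541 -1.222552 +0.331290 -0.014962 = -0.304683;  D = -0.079185+0.294214i
d^4_{0,-1}: k∈[0..3] ⇒ -0.990229 +0.805004 -0.109071 +0.002463 = -0.291833;  D = -0.045398-0.288280i
d^4_{1,-1}: k∈[0..3] ⇒ +0.815034 -0.331290 +0.022443 -0.000203 = +0.505985;  D = -0.275301-0.424535i
d^4_{2,-1}: k∈[0..2] ⇒ -0.424274 +0.086228 -0.002337 = -0.340383;  D = -0.285390-0.185507i
d^4_{3,-1}: k∈[0..1] ⇒ +0.146085 -0.011876 = +0.134209;  D = -0.132553-0.021021i
d^4_{4,-1}: single k=0 term ⇒ -0.030418;  D = -0.029382+0.007874i
Y_4^{m'}(θ=0.2339,φ=5.782) and Σ D·Y over m':
  (-0.2242+0.0113i)·(-0.0005+0.0012i)  (+0.4466-0.2267i)·(+0.0010+0.0151i)  (-0.2272+0.2798i)·(+0.0544+0.0852i)  (-0.0792+0.2942i)·(+0.3390+0.1857i)  (-0.0454-0.2883i)·(+0.6297+0.0000i)  (-0.2753-0.4245i)·(-0.3390+0.1857i)  (-0.2854-0.1855i)·(+0.0544-0.0852i)  (-0.1326-0.0210i)·(-0.0010+0.0151i)  (-0.0294+0.0079i)·(-0.0005-0.0012i)
Y_4^-1(R⁻¹ n̂) = -0.000953+0.010694i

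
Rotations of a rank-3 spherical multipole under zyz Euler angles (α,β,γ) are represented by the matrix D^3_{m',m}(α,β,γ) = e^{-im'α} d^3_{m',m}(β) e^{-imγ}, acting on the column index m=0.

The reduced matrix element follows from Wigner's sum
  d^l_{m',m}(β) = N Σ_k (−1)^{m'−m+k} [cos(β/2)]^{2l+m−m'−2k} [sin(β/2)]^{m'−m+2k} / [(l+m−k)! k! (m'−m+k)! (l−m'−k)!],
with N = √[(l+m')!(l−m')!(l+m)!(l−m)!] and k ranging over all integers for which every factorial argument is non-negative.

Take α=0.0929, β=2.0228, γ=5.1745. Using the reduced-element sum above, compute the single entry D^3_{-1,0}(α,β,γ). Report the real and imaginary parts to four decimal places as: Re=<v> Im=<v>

First d^3_{-1,0}(β=2.0228), then the phase factors e^{-i(-1)α} and e^{-i(0)γ}:
Half-angle: c=0.530675, s=0.847576. N=√(2·24·6·6)=41.569219
The bounds max(0,m−m')=1 and min(l+m,l−m')=3 give 3 terms
  k=1: (−1)^0·41.5692/(12)·0.5307^5·0.8476^1 = +0.123569
  k=2: (−1)^1·41.5692/(4)·0.5307^3·0.8476^3 = -0.945654
  k=3: (−1)^2·41.5692/(12)·0.5307^1·0.8476^5 = +0.804102
d^3_{-1,0}(2.0228) = +0.123569 -0.945654 +0.804102 = -0.017982
D = (+0.995688+0.092766i)·(-0.017982)·(+1.000000+0.000000i) = -0.017905-0.001668i

Re=-0.0179 Im=-0.0017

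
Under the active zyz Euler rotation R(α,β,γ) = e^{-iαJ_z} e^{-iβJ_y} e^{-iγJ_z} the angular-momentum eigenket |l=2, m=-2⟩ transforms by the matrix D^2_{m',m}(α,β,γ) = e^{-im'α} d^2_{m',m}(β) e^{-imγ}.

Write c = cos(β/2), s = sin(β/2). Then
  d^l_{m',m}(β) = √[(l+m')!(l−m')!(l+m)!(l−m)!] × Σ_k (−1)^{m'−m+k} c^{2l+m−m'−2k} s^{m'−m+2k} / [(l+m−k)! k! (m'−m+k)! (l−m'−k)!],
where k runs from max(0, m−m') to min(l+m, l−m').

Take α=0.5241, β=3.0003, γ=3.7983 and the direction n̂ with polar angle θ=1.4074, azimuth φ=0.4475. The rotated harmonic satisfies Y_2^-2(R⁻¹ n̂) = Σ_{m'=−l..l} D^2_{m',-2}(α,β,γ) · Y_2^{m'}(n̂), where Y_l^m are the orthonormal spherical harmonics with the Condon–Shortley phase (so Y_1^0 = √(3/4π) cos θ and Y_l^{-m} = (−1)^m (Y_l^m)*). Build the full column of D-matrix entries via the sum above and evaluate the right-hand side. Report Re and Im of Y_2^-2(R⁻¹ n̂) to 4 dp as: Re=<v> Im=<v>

Re=0.1534 Im=0.3543

Need the full column D^2_{m',-2} for m'=−2..2 at α=0.5241, β=3.0003, γ=3.7983.
cos(β/2)=0.070588, sin(β/2)=0.997506
d^2_{-2,-2}: single k=0 term ⇒ +0.000025;  D = -0.000018+0.000017i
d^2_{-1,-2}: single k=0 term ⇒ -0.000702;  D = +0.000185-0.000677i
d^2_{0,-2}: single k=0 term ⇒ +0.012144;  D = +0.003091+0.011744i
d^2_{1,-2}: single k=0 term ⇒ -0.140121;  D = -0.098692-0.099468i
d^2_{2,-2}: single k=0 term ⇒ +0.990060;  D = +0.955443+0.259511i
Y_2^{m'}(θ=1.4074,φ=0.4475) and Σ D·Y over m':
  (-0.0000+0.0000i)·(+0.2352-0.2934i)  (+0.0002-0.0007i)·(+0.1118-0.0537i)  (+0.0031+0.0117i)·(-0.2904+0.0000i)  (-0.0987-0.0995i)·(-0.1118-0.0537i)  (+0.9554+0.2595i)·(+0.2352+0.2934i)
Y_2^-2(R⁻¹ n̂) = +0.153390+0.354299i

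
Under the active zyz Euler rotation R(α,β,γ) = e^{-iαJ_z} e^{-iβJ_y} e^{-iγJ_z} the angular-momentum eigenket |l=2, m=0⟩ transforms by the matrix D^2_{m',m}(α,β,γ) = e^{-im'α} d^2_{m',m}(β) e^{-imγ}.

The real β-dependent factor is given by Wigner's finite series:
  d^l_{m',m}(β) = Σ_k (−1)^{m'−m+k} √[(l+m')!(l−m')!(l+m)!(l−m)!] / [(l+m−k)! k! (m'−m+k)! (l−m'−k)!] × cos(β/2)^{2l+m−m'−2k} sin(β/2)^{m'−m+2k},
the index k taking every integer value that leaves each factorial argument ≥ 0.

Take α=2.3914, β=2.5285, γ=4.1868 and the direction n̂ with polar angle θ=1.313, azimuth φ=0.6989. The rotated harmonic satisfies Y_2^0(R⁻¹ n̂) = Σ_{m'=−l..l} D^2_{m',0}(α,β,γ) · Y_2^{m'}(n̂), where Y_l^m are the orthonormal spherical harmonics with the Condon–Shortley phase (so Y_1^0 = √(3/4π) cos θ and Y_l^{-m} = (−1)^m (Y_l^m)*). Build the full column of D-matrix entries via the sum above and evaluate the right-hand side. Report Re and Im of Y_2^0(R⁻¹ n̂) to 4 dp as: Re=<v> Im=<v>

Re=-0.2433 Im=0.0000

Need the full column D^2_{m',0} for m'=−2..2 at α=2.3914, β=2.5285, γ=4.1868.
cos(β/2)=0.301768, sin(β/2)=0.953381
d^2_{-2,0}: single k=2 term ⇒ +0.202747;  D = +0.014264-0.202245i
d^2_{-1,0}: k∈[1..2] ⇒ +0.064174 -0.640543 = -0.576369;  D = +0.421647-0.392957i
d^2_{0,0}: k∈[0..2] ⇒ +0.008293 -0.331085 +0.826165 = +0.503373;  D = +0.503373+0.000000i
d^2_{1,0}: k∈[0..1] ⇒ -0.064174 +0.640543 = +0.576369;  D = -0.421647-0.392957i
d^2_{2,0}: single k=0 term ⇒ +0.202747;  D = +0.014264+0.202245i
Y_2^{m'}(θ=1.313,φ=0.6989) and Σ D·Y over m':
  (+0.0143-0.2022i)·(+0.0622-0.3558i)  (+0.4216-0.3930i)·(+0.1458-0.1225i)  (+0.5034+0.0000i)·(-0.2539+0.0000i)  (-0.4216-0.3930i)·(-0.1458-0.1225i)  (+0.0143+0.2022i)·(+0.0622+0.3558i)
Y_2^0(R⁻¹ n̂) = -0.243282-0.000000i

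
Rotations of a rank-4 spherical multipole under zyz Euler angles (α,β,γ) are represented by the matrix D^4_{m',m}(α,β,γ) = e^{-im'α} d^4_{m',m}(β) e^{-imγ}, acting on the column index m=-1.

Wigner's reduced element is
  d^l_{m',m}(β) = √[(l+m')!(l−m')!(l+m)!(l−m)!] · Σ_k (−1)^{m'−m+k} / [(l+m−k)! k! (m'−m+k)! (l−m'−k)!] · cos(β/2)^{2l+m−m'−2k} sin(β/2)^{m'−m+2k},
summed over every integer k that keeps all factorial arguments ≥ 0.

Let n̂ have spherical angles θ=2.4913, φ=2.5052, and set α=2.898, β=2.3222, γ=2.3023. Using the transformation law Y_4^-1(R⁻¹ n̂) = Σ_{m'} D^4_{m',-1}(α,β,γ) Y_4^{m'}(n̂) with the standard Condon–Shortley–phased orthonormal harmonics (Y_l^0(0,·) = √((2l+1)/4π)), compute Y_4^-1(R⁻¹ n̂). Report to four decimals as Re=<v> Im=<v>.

Need the full column D^4_{m',-1} for m'=−4..4 at α=2.898, β=2.3222, γ=2.3023.
cos(β/2)=0.398331, sin(β/2)=0.917242
d^4_{-4,-1}: single k=3 term ⇒ +0.057912;  D = +0.013927+0.056212i
d^4_{-3,-1}: k∈[2..3] ⇒ +0.026675 -0.235738 = -0.209063;  D = -0.000152+0.209063i
d^4_{-2,-1}: k∈[1..3] ⇒ +0.006192 -0.164164 +0.580318 = +0.422346;  D = -0.102163+0.409803i
d^4_{-1,-1}: k∈[0..3] ⇒ +0.000634 -0.050411 +0.534604 -0.944911 = -0.460084;  D = -0.215679+0.406398i
d^4_{0,-1}: k∈[0..3] ⇒ -0.006527 +0.207653 -1.101076 +0.973074 = +0.073124;  D = -0.048846+0.054417i
d^4_{1,-1}: k∈[0..3] ⇒ +0.033607 -0.534604 +1.417366 -0.501038 = +0.415331;  D = +0.343793-0.233038i
d^4_{2,-1}: k∈[0..2] ⇒ -0.109443 +0.870477 -0.923139 = -0.162105;  D = +0.152159-0.055906i
d^4_{3,-1}: k∈[0..1] ⇒ +0.235738 -0.750000 = -0.514262;  D = -0.511237+0.055695i
d^4_{4,-1}: single k=0 term ⇒ -0.307075;  D = +0.304278+0.041353i
Y_4^{m'}(θ=2.4913,φ=2.5052) and Σ D·Y over m':
  (+0.0139+0.0562i)·(-0.0492+0.0334i)  (-0.0002+0.2091i)·(-0.0734+0.2085i)  (-0.1022+0.4098i)·(+0.1236+0.4025i)  (-0.2157+0.4064i)·(+0.2630+0.1943i)  (-0.0488+0.0544i)·(-0.2073+0.0000i)  (+0.3438-0.2330i)·(-0.2630+0.1943i)  (+0.1522-0.0559i)·(+0.1236-0.4025i)  (-0.5112+0.0557i)·(+0.0734+0.2085i)  (+0.3043+0.0414i)·(-0.0492-0.0334i)
Y_4^-1(R⁻¹ n̂) = -0.460825-0.009243i

Re=-0.4608 Im=-0.0092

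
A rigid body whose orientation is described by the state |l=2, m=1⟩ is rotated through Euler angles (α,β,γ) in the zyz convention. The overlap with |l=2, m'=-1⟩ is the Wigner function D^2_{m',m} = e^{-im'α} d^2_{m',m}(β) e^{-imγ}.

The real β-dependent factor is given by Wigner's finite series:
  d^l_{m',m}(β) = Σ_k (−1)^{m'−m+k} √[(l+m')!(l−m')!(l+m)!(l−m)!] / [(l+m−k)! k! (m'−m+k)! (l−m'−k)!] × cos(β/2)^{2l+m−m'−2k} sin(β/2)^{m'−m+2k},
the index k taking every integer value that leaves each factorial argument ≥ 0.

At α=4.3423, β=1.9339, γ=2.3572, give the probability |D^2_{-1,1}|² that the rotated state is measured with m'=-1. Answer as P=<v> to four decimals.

P=0.0385

Split into d^2_{-1,1}(β=1.9339) × two z-phases.
c=cos(1.9339/2)=0.567813, s=sin(1.9339/2)=0.823158; N=√[1·6·6·1]=6.000000
k∈{2,3} keeps every argument non-negative
  k=2: (−1)^0·6.0000/(2)·0.5678^2·0.8232^2 = +0.655387
  k=3: (−1)^1·6.0000/(6)·0.5678^0·0.8232^4 = -0.459126
d^2_{-1,1}(1.9339) = +0.655387 -0.459126 = +0.196260
|D^2_{-1,1}|² = |d^2_{-1,1}(β)|² = (+0.196260)² = 0.038518 (the z-rotation phases have unit modulus)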